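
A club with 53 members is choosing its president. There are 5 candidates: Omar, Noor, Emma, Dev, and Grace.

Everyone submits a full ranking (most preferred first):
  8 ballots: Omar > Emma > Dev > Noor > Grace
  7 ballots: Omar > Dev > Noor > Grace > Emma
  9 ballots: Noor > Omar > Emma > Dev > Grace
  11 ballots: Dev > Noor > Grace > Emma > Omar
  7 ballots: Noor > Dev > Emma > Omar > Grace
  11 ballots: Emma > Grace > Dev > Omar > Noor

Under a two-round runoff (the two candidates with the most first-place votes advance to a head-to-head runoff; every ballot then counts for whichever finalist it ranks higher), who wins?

Round 1 first-place votes: Omar 15, Noor 16, Emma 11, Dev 11, Grace 0. Noor and Omar advance.
Runoff: Noor is ranked above Omar on 27 ballots, Omar above Noor on 26.

Noor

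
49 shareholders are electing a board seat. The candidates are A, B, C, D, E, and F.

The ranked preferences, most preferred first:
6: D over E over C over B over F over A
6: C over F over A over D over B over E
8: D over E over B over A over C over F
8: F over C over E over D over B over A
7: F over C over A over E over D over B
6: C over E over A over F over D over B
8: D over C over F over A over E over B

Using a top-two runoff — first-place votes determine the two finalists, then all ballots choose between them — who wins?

Round 1 first-place votes: A 0, B 0, C 12, D 22, E 0, F 15. D and F advance.
Runoff: D is ranked above F on 22 ballots, F above D on 27.

F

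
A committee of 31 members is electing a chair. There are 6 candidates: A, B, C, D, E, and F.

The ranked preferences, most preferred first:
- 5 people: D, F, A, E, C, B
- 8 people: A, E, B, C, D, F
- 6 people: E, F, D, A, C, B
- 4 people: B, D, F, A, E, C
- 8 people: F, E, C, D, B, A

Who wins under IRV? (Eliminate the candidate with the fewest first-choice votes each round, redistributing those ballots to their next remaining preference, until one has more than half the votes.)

D

Round 1: A 8, B 4, C 0, D 5, E 6, F 8. C eliminated.
Round 2: A 8, B 4, D 5, E 6, F 8. B eliminated.
Round 3: A 8, D 9, E 6, F 8. E eliminated.
Round 4: A 8, D 9, F 14. A eliminated.
Round 5: D 17, F 14. D has a majority (≥16).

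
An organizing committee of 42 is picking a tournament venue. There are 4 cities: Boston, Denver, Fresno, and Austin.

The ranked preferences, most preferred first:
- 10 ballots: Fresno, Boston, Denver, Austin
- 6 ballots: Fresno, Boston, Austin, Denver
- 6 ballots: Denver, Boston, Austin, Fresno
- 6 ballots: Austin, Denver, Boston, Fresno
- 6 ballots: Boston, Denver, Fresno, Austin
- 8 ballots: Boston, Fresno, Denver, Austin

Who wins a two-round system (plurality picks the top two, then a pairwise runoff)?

Boston

Round 1 first-place votes: Boston 14, Denver 6, Fresno 16, Austin 6. Fresno and Boston advance.
Runoff: Fresno is ranked above Boston on 16 ballots, Boston above Fresno on 26.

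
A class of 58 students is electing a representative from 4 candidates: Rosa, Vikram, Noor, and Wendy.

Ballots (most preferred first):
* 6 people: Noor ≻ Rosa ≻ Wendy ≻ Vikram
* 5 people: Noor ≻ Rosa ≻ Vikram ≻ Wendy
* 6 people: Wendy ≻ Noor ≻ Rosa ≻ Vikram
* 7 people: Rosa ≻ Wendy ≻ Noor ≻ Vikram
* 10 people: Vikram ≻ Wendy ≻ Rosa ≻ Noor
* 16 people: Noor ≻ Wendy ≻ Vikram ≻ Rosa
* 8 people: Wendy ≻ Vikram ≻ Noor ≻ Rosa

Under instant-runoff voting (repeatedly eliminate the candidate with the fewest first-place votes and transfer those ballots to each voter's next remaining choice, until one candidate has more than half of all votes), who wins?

Round 1: Rosa 7, Vikram 10, Noor 27, Wendy 14. Rosa eliminated.
Round 2: Vikram 10, Noor 27, Wendy 21. Vikram eliminated.
Round 3: Noor 27, Wendy 31. Wendy has a majority (≥30).

Wendy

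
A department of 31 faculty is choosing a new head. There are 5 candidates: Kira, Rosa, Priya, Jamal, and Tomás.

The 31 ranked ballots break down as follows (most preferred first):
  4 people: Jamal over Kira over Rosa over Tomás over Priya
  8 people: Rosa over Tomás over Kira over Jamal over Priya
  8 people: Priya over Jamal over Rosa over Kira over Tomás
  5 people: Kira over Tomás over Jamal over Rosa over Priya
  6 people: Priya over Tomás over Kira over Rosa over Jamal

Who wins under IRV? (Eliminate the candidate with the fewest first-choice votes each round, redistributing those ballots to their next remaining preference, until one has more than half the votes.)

Kira

Round 1: Kira 5, Rosa 8, Priya 14, Jamal 4, Tomás 0. Tomás eliminated.
Round 2: Kira 5, Rosa 8, Priya 14, Jamal 4. Jamal eliminated.
Round 3: Kira 9, Rosa 8, Priya 14. Rosa eliminated.
Round 4: Kira 17, Priya 14. Kira has a majority (≥16).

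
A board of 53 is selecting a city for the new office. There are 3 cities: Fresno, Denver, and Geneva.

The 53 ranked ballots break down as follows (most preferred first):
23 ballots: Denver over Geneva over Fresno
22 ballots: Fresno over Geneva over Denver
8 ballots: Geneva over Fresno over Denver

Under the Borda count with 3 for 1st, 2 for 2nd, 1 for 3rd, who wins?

Fresno: 23×1 + 22×3 + 8×2 = 105
Denver: 23×3 + 22×1 + 8×1 = 99
Geneva: 23×2 + 22×2 + 8×3 = 114

Geneva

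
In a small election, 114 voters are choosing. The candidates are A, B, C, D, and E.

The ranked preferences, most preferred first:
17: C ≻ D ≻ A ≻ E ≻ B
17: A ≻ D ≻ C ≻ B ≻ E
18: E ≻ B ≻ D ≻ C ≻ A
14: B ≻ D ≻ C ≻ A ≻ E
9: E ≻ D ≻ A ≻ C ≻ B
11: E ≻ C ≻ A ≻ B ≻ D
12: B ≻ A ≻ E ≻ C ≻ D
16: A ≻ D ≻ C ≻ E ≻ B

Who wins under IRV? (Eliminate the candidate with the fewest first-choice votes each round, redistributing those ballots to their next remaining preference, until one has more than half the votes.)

A

Round 1: A 33, B 26, C 17, D 0, E 38. D eliminated.
Round 2: A 33, B 26, C 17, E 38. C eliminated.
Round 3: A 50, B 26, E 38. B eliminated.
Round 4: A 76, E 38. A has a majority (≥58).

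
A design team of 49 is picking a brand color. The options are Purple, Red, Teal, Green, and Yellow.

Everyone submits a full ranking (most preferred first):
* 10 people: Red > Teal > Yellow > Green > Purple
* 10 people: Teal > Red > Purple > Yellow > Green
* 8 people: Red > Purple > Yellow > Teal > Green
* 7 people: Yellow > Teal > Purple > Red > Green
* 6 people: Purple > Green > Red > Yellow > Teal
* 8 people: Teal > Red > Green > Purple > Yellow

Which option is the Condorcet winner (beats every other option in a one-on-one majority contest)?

Teal vs Purple: 35–14
Teal vs Red: 25–24
Teal vs Green: 43–6
Teal vs Yellow: 28–21
Teal beats every other option.

Teal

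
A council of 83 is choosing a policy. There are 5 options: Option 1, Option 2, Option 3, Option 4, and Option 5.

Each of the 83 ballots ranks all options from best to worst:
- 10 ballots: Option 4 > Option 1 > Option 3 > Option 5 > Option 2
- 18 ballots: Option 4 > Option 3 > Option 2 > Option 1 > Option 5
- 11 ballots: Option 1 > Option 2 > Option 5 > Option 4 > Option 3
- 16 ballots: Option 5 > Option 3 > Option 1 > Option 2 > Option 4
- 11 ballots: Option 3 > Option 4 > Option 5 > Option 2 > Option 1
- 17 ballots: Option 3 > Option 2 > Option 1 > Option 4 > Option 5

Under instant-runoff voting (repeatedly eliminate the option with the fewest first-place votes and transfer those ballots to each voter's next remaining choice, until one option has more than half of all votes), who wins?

Round 1: Option 1 11, Option 2 0, Option 3 28, Option 4 28, Option 5 16. Option 2 eliminated.
Round 2: Option 1 11, Option 3 28, Option 4 28, Option 5 16. Option 1 eliminated.
Round 3: Option 3 28, Option 4 28, Option 5 27. Option 5 eliminated.
Round 4: Option 3 44, Option 4 39. Option 3 has a majority (≥42).

Option 3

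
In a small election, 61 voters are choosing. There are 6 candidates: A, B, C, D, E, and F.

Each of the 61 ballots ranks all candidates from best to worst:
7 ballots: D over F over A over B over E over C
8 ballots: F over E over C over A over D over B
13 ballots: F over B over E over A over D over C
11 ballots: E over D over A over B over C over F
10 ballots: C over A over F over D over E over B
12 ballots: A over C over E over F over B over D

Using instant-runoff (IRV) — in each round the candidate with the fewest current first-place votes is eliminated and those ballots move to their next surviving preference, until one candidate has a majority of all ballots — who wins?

Round 1: A 12, B 0, C 10, D 7, E 11, F 21. B eliminated.
Round 2: A 12, C 10, D 7, E 11, F 21. D eliminated.
Round 3: A 12, C 10, E 11, F 28. C eliminated.
Round 4: A 22, E 11, F 28. E eliminated.
Round 5: A 33, F 28. A has a majority (≥31).

A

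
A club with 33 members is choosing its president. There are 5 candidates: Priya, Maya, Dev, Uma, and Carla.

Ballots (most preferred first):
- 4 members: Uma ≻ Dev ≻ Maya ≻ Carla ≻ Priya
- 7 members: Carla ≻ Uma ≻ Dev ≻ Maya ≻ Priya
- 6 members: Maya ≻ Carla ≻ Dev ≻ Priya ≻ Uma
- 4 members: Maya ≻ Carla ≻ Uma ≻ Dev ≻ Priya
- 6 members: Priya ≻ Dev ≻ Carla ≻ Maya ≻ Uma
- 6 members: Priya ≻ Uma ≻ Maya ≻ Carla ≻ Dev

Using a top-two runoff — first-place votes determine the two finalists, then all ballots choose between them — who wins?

Round 1 first-place votes: Priya 12, Maya 10, Dev 0, Uma 4, Carla 7. Priya and Maya advance.
Runoff: Priya is ranked above Maya on 12 ballots, Maya above Priya on 21.

Maya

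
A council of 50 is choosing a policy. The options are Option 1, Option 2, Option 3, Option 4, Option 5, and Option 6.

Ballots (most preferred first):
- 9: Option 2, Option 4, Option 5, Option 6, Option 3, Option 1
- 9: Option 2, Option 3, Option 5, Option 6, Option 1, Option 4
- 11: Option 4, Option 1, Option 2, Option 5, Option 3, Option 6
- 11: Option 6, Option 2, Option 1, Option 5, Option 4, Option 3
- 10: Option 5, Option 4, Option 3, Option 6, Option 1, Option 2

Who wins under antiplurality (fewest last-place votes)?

Last-place votes: Option 1 9, Option 2 10, Option 3 11, Option 4 9, Option 5 0, Option 6 11.

Option 5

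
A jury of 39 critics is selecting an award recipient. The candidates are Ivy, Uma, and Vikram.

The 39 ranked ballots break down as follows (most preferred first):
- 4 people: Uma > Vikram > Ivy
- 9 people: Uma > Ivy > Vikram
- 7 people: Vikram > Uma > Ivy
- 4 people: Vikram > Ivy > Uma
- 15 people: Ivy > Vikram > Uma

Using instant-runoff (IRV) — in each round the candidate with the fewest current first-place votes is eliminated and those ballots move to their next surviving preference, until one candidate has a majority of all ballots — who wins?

Round 1: Ivy 15, Uma 13, Vikram 11. Vikram eliminated.
Round 2: Ivy 19, Uma 20. Uma has a majority (≥20).

Uma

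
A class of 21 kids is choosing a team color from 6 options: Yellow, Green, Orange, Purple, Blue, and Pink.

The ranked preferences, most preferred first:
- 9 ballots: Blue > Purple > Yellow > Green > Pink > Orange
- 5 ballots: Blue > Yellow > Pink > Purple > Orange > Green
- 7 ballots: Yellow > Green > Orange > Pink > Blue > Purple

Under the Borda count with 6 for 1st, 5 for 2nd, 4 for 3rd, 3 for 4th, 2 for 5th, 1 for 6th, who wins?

Yellow: 9×4 + 5×5 + 7×6 = 103
Green: 9×3 + 5×1 + 7×5 = 67
Orange: 9×1 + 5×2 + 7×4 = 47
Purple: 9×5 + 5×3 + 7×1 = 67
Blue: 9×6 + 5×6 + 7×2 = 98
Pink: 9×2 + 5×4 + 7×3 = 59

Yellow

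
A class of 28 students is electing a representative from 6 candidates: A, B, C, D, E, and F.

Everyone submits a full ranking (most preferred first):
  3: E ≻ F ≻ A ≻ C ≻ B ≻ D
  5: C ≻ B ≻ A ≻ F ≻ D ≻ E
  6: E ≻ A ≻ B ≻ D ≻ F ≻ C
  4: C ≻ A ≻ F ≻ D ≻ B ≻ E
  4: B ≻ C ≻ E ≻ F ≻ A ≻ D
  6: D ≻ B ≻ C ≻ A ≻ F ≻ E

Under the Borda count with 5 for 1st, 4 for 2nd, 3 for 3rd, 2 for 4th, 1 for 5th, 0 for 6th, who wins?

B

A: 3×3 + 5×3 + 6×4 + 4×4 + 4×1 + 6×2 = 80
B: 3×1 + 5×4 + 6×3 + 4×1 + 4×5 + 6×4 = 89
C: 3×2 + 5×5 + 6×0 + 4×5 + 4×4 + 6×3 = 85
D: 3×0 + 5×1 + 6×2 + 4×2 + 4×0 + 6×5 = 55
E: 3×5 + 5×0 + 6×5 + 4×0 + 4×3 + 6×0 = 57
F: 3×4 + 5×2 + 6×1 + 4×3 + 4×2 + 6×1 = 54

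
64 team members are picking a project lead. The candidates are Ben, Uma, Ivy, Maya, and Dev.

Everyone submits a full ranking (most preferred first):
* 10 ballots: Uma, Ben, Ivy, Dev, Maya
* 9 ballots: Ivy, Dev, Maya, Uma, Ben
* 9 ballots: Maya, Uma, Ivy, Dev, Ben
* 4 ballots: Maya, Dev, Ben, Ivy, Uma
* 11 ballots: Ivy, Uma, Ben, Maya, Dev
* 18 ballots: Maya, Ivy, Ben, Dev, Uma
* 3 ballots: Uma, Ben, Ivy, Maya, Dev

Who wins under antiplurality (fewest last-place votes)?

Last-place votes: Ben 18, Uma 22, Ivy 0, Maya 10, Dev 14.

Ivy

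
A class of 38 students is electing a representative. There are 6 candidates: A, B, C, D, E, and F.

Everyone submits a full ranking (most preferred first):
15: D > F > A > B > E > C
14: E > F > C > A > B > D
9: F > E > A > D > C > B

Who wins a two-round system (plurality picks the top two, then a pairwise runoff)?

Round 1 first-place votes: A 0, B 0, C 0, D 15, E 14, F 9. D and E advance.
Runoff: D is ranked above E on 15 ballots, E above D on 23.

E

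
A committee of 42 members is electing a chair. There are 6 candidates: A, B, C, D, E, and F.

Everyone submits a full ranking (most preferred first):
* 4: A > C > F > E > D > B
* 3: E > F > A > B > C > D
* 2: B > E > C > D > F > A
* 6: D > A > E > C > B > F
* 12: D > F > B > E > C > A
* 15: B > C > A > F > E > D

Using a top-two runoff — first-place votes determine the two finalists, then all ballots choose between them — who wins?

D

Round 1 first-place votes: A 4, B 17, C 0, D 18, E 3, F 0. D and B advance.
Runoff: D is ranked above B on 22 ballots, B above D on 20.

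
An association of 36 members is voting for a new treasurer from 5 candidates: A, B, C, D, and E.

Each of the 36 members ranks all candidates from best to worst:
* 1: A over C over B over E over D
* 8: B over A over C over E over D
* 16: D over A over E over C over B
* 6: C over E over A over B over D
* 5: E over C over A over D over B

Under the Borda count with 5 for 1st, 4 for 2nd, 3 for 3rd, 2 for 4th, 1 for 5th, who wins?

A: 1×5 + 8×4 + 16×4 + 6×3 + 5×3 = 134
B: 1×3 + 8×5 + 16×1 + 6×2 + 5×1 = 76
C: 1×4 + 8×3 + 16×2 + 6×5 + 5×4 = 110
D: 1×1 + 8×1 + 16×5 + 6×1 + 5×2 = 105
E: 1×2 + 8×2 + 16×3 + 6×4 + 5×5 = 115

A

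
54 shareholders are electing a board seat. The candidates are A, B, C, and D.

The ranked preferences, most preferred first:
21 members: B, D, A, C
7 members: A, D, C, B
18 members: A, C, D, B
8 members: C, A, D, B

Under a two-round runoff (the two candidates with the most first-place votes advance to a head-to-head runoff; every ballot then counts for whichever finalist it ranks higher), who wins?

Round 1 first-place votes: A 25, B 21, C 8, D 0. A and B advance.
Runoff: A is ranked above B on 33 ballots, B above A on 21.

A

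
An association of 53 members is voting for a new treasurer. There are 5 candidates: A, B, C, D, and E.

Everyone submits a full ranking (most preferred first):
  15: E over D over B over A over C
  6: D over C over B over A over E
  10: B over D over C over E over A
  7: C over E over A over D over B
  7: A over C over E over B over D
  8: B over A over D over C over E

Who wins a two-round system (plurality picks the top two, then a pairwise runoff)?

Round 1 first-place votes: A 7, B 18, C 7, D 6, E 15. B and E advance.
Runoff: B is ranked above E on 24 ballots, E above B on 29.

E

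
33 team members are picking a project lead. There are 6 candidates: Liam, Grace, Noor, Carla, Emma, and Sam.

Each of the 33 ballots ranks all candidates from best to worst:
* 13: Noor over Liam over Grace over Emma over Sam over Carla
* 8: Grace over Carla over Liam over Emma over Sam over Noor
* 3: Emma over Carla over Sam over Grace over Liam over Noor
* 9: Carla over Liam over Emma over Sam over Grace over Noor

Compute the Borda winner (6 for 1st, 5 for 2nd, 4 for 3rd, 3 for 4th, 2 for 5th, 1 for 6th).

Liam: 13×5 + 8×4 + 3×2 + 9×5 = 148
Grace: 13×4 + 8×6 + 3×3 + 9×2 = 127
Noor: 13×6 + 8×1 + 3×1 + 9×1 = 98
Carla: 13×1 + 8×5 + 3×5 + 9×6 = 122
Emma: 13×3 + 8×3 + 3×6 + 9×4 = 117
Sam: 13×2 + 8×2 + 3×4 + 9×3 = 81

Liam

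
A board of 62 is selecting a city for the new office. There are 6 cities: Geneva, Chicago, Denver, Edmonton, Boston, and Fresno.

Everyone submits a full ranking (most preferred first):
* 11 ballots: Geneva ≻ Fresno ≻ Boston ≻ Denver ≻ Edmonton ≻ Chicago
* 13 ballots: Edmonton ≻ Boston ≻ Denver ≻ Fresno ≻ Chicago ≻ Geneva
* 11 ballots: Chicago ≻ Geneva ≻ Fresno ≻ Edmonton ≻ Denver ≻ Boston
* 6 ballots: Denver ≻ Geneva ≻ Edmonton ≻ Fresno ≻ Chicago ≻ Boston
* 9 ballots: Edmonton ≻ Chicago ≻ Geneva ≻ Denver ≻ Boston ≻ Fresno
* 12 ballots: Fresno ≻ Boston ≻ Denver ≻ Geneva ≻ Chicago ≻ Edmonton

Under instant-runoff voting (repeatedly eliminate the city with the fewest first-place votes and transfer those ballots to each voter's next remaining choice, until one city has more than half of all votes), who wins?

Geneva

Round 1: Geneva 11, Chicago 11, Denver 6, Edmonton 22, Boston 0, Fresno 12. Boston eliminated.
Round 2: Geneva 11, Chicago 11, Denver 6, Edmonton 22, Fresno 12. Denver eliminated.
Round 3: Geneva 17, Chicago 11, Edmonton 22, Fresno 12. Chicago eliminated.
Round 4: Geneva 28, Edmonton 22, Fresno 12. Fresno eliminated.
Round 5: Geneva 40, Edmonton 22. Geneva has a majority (≥32).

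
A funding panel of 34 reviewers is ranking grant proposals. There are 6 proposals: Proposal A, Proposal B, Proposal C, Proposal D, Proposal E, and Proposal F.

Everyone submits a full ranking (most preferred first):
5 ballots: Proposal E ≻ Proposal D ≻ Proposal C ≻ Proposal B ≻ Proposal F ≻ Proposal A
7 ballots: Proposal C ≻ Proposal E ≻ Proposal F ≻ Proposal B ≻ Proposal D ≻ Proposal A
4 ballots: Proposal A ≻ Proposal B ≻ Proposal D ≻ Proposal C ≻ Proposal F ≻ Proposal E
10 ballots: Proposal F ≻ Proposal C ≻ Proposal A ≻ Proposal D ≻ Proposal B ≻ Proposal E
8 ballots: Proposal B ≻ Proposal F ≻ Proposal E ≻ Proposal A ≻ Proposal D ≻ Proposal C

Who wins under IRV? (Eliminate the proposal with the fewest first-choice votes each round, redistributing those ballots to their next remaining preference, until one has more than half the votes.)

Proposal C

Round 1: Proposal A 4, Proposal B 8, Proposal C 7, Proposal D 0, Proposal E 5, Proposal F 10. Proposal D eliminated.
Round 2: Proposal A 4, Proposal B 8, Proposal C 7, Proposal E 5, Proposal F 10. Proposal A eliminated.
Round 3: Proposal B 12, Proposal C 7, Proposal E 5, Proposal F 10. Proposal E eliminated.
Round 4: Proposal B 12, Proposal C 12, Proposal F 10. Proposal F eliminated.
Round 5: Proposal B 12, Proposal C 22. Proposal C has a majority (≥18).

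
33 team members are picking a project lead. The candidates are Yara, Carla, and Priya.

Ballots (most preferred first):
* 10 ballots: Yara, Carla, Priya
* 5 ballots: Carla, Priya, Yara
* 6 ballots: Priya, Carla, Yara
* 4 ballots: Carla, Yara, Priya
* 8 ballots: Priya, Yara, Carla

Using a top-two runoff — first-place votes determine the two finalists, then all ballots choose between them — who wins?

Priya

Round 1 first-place votes: Yara 10, Carla 9, Priya 14. Priya and Yara advance.
Runoff: Priya is ranked above Yara on 19 ballots, Yara above Priya on 14.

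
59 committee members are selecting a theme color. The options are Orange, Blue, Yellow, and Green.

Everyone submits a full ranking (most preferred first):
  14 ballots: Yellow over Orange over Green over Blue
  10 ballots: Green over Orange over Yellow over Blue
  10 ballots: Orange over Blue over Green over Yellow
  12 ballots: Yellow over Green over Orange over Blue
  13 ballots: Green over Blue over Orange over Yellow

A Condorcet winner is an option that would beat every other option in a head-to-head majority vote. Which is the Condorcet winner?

Green

Green vs Orange: 35–24
Green vs Blue: 49–10
Green vs Yellow: 33–26
Green beats every other option.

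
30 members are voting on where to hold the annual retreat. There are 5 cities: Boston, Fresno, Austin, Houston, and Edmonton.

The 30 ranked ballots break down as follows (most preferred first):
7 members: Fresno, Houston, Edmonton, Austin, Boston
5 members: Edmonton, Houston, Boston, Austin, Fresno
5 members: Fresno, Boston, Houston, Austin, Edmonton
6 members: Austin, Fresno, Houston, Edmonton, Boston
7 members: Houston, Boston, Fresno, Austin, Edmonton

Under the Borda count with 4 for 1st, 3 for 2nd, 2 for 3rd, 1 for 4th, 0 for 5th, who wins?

Boston: 7×0 + 5×2 + 5×3 + 6×0 + 7×3 = 46
Fresno: 7×4 + 5×0 + 5×4 + 6×3 + 7×2 = 80
Austin: 7×1 + 5×1 + 5×1 + 6×4 + 7×1 = 48
Houston: 7×3 + 5×3 + 5×2 + 6×2 + 7×4 = 86
Edmonton: 7×2 + 5×4 + 5×0 + 6×1 + 7×0 = 40

Houston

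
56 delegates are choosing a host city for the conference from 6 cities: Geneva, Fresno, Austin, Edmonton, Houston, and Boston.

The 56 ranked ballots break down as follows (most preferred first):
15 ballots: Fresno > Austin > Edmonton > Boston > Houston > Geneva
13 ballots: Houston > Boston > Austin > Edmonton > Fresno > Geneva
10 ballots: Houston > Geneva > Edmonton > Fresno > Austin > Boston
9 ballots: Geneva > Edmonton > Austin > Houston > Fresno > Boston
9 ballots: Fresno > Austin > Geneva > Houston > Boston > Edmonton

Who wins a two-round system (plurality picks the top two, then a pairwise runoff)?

Round 1 first-place votes: Geneva 9, Fresno 24, Austin 0, Edmonton 0, Houston 23, Boston 0. Fresno and Houston advance.
Runoff: Fresno is ranked above Houston on 24 ballots, Houston above Fresno on 32.

Houston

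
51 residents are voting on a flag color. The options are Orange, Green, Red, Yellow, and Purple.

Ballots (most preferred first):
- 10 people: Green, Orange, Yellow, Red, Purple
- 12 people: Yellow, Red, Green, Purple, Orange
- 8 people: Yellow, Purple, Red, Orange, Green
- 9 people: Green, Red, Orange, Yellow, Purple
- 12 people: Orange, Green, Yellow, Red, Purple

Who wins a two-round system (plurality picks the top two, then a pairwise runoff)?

Green

Round 1 first-place votes: Orange 12, Green 19, Red 0, Yellow 20, Purple 0. Yellow and Green advance.
Runoff: Yellow is ranked above Green on 20 ballots, Green above Yellow on 31.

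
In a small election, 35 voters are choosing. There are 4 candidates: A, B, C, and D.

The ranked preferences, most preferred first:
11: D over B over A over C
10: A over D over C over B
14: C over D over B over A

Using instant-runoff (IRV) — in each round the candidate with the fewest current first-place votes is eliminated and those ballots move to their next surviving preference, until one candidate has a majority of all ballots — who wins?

D

Round 1: A 10, B 0, C 14, D 11. B eliminated.
Round 2: A 10, C 14, D 11. A eliminated.
Round 3: C 14, D 21. D has a majority (≥18).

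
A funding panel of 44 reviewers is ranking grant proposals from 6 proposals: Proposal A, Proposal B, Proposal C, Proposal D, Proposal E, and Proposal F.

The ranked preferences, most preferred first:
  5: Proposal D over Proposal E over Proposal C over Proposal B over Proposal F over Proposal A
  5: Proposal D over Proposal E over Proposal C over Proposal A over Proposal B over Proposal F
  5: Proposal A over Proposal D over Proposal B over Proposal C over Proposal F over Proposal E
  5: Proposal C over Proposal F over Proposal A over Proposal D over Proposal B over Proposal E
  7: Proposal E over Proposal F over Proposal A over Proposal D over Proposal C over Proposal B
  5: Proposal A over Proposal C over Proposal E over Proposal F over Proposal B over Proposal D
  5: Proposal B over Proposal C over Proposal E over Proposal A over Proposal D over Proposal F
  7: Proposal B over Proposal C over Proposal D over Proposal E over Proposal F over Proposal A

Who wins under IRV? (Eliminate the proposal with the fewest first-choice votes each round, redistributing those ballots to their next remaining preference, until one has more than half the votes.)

Round 1: Proposal A 10, Proposal B 12, Proposal C 5, Proposal D 10, Proposal E 7, Proposal F 0. Proposal F eliminated.
Round 2: Proposal A 10, Proposal B 12, Proposal C 5, Proposal D 10, Proposal E 7. Proposal C eliminated.
Round 3: Proposal A 15, Proposal B 12, Proposal D 10, Proposal E 7. Proposal E eliminated.
Round 4: Proposal A 22, Proposal B 12, Proposal D 10. Proposal D eliminated.
Round 5: Proposal A 27, Proposal B 17. Proposal A has a majority (≥23).

Proposal A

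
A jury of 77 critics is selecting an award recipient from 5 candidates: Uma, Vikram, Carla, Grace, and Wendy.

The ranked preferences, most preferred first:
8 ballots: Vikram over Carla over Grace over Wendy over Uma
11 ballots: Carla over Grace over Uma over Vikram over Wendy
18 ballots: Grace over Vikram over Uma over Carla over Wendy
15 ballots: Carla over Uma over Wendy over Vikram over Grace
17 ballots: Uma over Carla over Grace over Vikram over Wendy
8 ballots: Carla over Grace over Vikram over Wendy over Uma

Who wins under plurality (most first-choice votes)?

First-place votes: Uma 17, Vikram 8, Carla 34, Grace 18, Wendy 0.

Carla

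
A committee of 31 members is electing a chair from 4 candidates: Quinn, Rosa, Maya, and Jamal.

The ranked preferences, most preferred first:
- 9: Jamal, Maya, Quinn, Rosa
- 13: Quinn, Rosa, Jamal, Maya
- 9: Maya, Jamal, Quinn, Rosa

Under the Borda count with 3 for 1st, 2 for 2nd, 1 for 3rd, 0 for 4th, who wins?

Quinn: 9×1 + 13×3 + 9×1 = 57
Rosa: 9×0 + 13×2 + 9×0 = 26
Maya: 9×2 + 13×0 + 9×3 = 45
Jamal: 9×3 + 13×1 + 9×2 = 58

Jamal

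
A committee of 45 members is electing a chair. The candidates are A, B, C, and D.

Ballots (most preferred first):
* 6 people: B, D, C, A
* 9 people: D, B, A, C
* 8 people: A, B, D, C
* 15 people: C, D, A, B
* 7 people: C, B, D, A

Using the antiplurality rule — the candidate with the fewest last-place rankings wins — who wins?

Last-place votes: A 13, B 15, C 17, D 0.

D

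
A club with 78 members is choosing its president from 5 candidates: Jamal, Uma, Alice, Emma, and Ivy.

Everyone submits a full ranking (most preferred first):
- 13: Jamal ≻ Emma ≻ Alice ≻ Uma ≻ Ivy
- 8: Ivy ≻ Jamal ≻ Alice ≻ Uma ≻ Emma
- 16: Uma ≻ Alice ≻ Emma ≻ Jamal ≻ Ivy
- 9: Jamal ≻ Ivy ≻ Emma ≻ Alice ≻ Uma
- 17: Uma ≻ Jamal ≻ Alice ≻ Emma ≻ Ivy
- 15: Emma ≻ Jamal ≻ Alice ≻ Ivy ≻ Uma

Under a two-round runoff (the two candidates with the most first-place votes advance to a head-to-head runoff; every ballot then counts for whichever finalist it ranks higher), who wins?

Jamal

Round 1 first-place votes: Jamal 22, Uma 33, Alice 0, Emma 15, Ivy 8. Uma and Jamal advance.
Runoff: Uma is ranked above Jamal on 33 ballots, Jamal above Uma on 45.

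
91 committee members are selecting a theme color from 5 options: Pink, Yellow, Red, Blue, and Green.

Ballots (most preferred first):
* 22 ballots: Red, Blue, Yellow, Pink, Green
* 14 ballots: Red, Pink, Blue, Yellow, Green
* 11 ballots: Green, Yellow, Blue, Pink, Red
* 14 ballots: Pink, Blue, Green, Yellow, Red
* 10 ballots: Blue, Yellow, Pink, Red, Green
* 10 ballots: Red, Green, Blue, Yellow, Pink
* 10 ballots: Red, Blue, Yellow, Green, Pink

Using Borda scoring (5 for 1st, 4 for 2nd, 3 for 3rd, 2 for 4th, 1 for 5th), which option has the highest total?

Blue

Pink: 22×2 + 14×4 + 11×2 + 14×5 + 10×3 + 10×1 + 10×1 = 242
Yellow: 22×3 + 14×2 + 11×4 + 14×2 + 10×4 + 10×2 + 10×3 = 256
Red: 22×5 + 14×5 + 11×1 + 14×1 + 10×2 + 10×5 + 10×5 = 325
Blue: 22×4 + 14×3 + 11×3 + 14×4 + 10×5 + 10×3 + 10×4 = 339
Green: 22×1 + 14×1 + 11×5 + 14×3 + 10×1 + 10×4 + 10×2 = 203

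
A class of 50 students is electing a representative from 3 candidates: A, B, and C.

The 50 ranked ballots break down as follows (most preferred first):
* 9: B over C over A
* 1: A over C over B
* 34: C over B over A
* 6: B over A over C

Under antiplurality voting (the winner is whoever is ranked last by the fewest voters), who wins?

Last-place votes: A 43, B 1, C 6.

B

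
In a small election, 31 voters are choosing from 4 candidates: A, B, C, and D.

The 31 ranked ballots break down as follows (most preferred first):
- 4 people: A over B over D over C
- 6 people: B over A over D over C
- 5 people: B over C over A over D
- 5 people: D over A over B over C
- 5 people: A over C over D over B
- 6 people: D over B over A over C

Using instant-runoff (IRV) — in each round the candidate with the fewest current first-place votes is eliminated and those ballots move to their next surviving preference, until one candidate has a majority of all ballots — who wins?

D

Round 1: A 9, B 11, C 0, D 11. C eliminated.
Round 2: A 9, B 11, D 11. A eliminated.
Round 3: B 15, D 16. D has a majority (≥16).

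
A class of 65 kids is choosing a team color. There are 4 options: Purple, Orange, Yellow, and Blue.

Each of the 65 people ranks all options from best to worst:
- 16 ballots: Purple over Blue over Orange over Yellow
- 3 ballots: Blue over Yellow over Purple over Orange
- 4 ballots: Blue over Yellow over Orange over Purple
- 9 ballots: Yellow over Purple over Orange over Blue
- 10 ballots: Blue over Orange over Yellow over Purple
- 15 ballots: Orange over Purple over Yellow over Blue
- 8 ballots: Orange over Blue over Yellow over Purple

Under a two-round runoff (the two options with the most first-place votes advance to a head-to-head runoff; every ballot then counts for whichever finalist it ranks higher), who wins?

Round 1 first-place votes: Purple 16, Orange 23, Yellow 9, Blue 17. Orange and Blue advance.
Runoff: Orange is ranked above Blue on 32 ballots, Blue above Orange on 33.

Blue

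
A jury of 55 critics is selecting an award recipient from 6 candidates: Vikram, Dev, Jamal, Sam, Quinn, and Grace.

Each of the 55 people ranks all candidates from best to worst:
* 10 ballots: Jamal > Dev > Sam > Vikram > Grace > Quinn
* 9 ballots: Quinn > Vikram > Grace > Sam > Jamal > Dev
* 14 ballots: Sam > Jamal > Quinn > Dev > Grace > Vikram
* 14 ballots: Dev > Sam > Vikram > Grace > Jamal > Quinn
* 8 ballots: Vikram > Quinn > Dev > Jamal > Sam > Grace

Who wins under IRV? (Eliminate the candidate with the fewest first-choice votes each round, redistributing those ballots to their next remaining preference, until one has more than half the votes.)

Round 1: Vikram 8, Dev 14, Jamal 10, Sam 14, Quinn 9, Grace 0. Grace eliminated.
Round 2: Vikram 8, Dev 14, Jamal 10, Sam 14, Quinn 9. Vikram eliminated.
Round 3: Dev 14, Jamal 10, Sam 14, Quinn 17. Jamal eliminated.
Round 4: Dev 24, Sam 14, Quinn 17. Sam eliminated.
Round 5: Dev 24, Quinn 31. Quinn has a majority (≥28).

Quinn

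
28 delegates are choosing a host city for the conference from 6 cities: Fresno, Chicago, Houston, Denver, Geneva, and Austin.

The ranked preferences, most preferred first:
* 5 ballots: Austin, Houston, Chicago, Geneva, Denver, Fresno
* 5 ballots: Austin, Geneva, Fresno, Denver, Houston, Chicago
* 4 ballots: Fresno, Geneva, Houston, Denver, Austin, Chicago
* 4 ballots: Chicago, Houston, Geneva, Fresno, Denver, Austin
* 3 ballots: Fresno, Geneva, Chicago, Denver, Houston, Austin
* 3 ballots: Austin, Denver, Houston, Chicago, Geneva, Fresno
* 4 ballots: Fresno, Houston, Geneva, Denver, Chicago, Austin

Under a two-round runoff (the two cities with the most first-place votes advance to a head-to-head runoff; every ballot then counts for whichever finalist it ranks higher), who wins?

Fresno

Round 1 first-place votes: Fresno 11, Chicago 4, Houston 0, Denver 0, Geneva 0, Austin 13. Austin and Fresno advance.
Runoff: Austin is ranked above Fresno on 13 ballots, Fresno above Austin on 15.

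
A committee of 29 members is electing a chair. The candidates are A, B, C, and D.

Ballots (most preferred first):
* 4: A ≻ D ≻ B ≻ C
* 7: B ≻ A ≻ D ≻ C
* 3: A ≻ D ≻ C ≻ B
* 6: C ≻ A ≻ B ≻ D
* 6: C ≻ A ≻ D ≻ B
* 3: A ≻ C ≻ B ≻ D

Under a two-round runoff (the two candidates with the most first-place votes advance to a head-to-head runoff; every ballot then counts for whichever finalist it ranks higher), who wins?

Round 1 first-place votes: A 10, B 7, C 12, D 0. C and A advance.
Runoff: C is ranked above A on 12 ballots, A above C on 17.

A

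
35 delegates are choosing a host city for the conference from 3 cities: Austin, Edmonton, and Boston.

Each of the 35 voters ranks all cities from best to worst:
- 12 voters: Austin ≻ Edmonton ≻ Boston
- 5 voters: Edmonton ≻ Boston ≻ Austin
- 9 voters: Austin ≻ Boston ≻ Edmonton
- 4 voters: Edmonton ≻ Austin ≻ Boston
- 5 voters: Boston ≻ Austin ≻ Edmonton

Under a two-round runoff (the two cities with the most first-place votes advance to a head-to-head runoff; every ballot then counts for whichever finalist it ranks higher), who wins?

Austin

Round 1 first-place votes: Austin 21, Edmonton 9, Boston 5. Austin and Edmonton advance.
Runoff: Austin is ranked above Edmonton on 26 ballots, Edmonton above Austin on 9.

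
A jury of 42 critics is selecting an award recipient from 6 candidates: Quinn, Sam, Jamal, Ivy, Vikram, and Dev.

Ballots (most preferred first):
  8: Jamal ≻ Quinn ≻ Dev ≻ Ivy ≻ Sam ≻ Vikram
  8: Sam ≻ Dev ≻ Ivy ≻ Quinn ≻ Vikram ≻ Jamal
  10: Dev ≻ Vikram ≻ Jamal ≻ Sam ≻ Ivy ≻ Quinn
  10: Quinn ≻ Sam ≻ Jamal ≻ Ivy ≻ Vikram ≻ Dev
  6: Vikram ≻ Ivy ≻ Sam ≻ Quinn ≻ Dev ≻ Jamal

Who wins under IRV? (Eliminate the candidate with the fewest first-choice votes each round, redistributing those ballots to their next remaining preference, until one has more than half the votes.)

Sam

Round 1: Quinn 10, Sam 8, Jamal 8, Ivy 0, Vikram 6, Dev 10. Ivy eliminated.
Round 2: Quinn 10, Sam 8, Jamal 8, Vikram 6, Dev 10. Vikram eliminated.
Round 3: Quinn 10, Sam 14, Jamal 8, Dev 10. Jamal eliminated.
Round 4: Quinn 18, Sam 14, Dev 10. Dev eliminated.
Round 5: Quinn 18, Sam 24. Sam has a majority (≥22).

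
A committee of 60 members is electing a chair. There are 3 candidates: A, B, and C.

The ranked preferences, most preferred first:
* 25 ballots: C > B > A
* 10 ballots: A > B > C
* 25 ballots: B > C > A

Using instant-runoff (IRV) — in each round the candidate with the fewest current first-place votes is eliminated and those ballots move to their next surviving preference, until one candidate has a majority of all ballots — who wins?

Round 1: A 10, B 25, C 25. A eliminated.
Round 2: B 35, C 25. B has a majority (≥31).

B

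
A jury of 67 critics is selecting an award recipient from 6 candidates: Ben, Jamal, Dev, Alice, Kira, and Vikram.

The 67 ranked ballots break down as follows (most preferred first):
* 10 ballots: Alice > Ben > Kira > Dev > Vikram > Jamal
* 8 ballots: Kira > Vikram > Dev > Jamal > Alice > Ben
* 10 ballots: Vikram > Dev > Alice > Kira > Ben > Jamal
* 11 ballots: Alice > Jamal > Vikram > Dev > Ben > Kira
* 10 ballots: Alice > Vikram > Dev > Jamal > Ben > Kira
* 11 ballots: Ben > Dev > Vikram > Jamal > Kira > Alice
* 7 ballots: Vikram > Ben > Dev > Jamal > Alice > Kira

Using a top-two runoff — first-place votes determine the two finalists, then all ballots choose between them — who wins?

Round 1 first-place votes: Ben 11, Jamal 0, Dev 0, Alice 31, Kira 8, Vikram 17. Alice and Vikram advance.
Runoff: Alice is ranked above Vikram on 31 ballots, Vikram above Alice on 36.

Vikram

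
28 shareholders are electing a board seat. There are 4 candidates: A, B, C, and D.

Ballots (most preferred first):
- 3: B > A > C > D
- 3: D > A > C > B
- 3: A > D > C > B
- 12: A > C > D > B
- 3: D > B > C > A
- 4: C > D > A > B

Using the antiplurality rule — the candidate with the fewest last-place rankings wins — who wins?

Last-place votes: A 3, B 22, C 0, D 3.

C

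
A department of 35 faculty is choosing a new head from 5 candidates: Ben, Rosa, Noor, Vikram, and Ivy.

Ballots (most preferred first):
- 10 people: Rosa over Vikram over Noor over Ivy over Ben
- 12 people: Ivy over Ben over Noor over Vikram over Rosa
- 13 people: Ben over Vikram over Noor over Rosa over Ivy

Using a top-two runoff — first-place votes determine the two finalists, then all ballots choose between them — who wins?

Round 1 first-place votes: Ben 13, Rosa 10, Noor 0, Vikram 0, Ivy 12. Ben and Ivy advance.
Runoff: Ben is ranked above Ivy on 13 ballots, Ivy above Ben on 22.

Ivy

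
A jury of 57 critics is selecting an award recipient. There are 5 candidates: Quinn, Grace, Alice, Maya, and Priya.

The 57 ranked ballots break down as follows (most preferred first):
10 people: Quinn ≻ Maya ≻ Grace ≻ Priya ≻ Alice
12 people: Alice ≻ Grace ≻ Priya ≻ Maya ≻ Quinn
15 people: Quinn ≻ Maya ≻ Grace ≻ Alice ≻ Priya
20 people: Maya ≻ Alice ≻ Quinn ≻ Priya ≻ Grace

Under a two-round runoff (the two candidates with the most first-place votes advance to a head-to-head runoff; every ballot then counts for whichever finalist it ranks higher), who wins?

Maya

Round 1 first-place votes: Quinn 25, Grace 0, Alice 12, Maya 20, Priya 0. Quinn and Maya advance.
Runoff: Quinn is ranked above Maya on 25 ballots, Maya above Quinn on 32.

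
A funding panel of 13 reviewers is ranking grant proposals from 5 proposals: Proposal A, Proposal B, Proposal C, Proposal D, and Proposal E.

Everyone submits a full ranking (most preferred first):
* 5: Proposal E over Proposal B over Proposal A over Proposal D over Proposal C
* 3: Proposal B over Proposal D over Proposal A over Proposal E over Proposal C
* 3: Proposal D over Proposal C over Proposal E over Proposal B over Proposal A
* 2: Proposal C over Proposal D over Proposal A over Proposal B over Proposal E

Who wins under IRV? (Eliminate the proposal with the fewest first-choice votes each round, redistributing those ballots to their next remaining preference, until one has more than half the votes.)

Round 1: Proposal A 0, Proposal B 3, Proposal C 2, Proposal D 3, Proposal E 5. Proposal A eliminated.
Round 2: Proposal B 3, Proposal C 2, Proposal D 3, Proposal E 5. Proposal C eliminated.
Round 3: Proposal B 3, Proposal D 5, Proposal E 5. Proposal B eliminated.
Round 4: Proposal D 8, Proposal E 5. Proposal D has a majority (≥7).

Proposal D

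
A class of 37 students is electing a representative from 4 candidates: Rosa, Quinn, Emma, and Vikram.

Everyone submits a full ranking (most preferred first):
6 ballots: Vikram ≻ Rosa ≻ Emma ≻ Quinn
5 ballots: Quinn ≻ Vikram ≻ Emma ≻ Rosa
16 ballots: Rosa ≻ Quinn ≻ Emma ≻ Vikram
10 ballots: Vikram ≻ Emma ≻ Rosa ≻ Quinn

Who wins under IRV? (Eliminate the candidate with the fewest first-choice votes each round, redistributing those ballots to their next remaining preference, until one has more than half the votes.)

Vikram

Round 1: Rosa 16, Quinn 5, Emma 0, Vikram 16. Emma eliminated.
Round 2: Rosa 16, Quinn 5, Vikram 16. Quinn eliminated.
Round 3: Rosa 16, Vikram 21. Vikram has a majority (≥19).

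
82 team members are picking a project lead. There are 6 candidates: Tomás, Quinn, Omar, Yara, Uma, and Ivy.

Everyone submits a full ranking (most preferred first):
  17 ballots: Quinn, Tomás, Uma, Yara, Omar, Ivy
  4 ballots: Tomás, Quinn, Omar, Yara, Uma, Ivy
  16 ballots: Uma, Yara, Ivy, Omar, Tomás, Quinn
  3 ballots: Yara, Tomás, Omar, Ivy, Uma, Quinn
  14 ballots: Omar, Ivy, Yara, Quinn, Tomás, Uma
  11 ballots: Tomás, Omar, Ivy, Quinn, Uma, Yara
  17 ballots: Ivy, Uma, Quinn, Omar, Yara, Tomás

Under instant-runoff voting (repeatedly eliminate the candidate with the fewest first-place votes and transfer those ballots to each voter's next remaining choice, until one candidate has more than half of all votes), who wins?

Round 1: Tomás 15, Quinn 17, Omar 14, Yara 3, Uma 16, Ivy 17. Yara eliminated.
Round 2: Tomás 18, Quinn 17, Omar 14, Uma 16, Ivy 17. Omar eliminated.
Round 3: Tomás 18, Quinn 17, Uma 16, Ivy 31. Uma eliminated.
Round 4: Tomás 18, Quinn 17, Ivy 47. Ivy has a majority (≥42).

Ivy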